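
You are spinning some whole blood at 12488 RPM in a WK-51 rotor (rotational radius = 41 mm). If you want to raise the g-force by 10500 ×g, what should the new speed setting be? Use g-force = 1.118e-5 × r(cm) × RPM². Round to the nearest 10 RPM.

N₂ ≈ 19620 RPM

r = 41 mm = 4.1 cm
Current RCF = 1.118 × 10⁻⁵ × 4.1 × (12488)² = 1.118 × 10⁻⁵ × 4.1 × 155,950,144 ≈ 7,148.4 × g
Target RCF = 7,148.4 + 10,500 = 17,648.4 × g
N² = 17,648.4 / (4.5838 × 10⁻⁵) = 385,016,798
N ≈ √385,016,798 ≈ 19,621.8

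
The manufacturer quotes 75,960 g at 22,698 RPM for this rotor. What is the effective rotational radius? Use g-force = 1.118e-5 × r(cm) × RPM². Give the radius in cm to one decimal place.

75960 = 1.118 × 10⁻⁵ × r × (22698)²
r = 75960 / (1.118 × 10⁻⁵ × 515,199,204) = 75960 / 5759.927 ≈ 13.188 cm

≈ 13.2 cm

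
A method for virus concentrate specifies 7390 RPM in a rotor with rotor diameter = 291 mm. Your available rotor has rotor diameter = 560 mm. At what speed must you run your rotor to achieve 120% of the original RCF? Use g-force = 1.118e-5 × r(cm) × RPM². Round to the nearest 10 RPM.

Original rotor: r = 291 mm / 2 = 145.5 mm = 14.55 cm
RCF_original = 1.118 × 10⁻⁵ × 14.55 × (7390)² = 1.118 × 10⁻⁵ × 14.55 × 54,612,100 ≈ 8,883.7 × g
Target RCF = 1.2 × 8,883.7 ≈ 10,660.4 × g
Your rotor: r = 560 mm / 2 = 280 mm = 28 cm
10,660.4 = 1.118 × 10⁻⁵ × 28 × N²
N² = 10,660.4 / (31.304 × 10⁻⁵) = 34,054,434
N ≈ √34,054,434 ≈ 5,835.6

≈ 5840 RPM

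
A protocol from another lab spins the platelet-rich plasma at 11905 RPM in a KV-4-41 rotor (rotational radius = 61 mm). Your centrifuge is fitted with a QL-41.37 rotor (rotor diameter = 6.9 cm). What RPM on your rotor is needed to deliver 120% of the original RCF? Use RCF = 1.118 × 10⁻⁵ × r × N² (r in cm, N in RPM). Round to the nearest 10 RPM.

Original rotor: r = 61 mm = 6.1 cm
RCF_original = 1.118 × 10⁻⁵ × 6.1 × (11905)² = 1.118 × 10⁻⁵ × 6.1 × 141,729,025 ≈ 9,665.6 × g
Target RCF = 1.2 × 9,665.6 ≈ 11,598.7 × g
Your rotor: r = 6.9 / 2 = 3.45 cm
11,598.7 = 1.118 × 10⁻⁵ × 3.45 × N²
N² = 11,598.7 / (3.8571 × 10⁻⁵) = 300,710,378
N ≈ √300,710,378 ≈ 17,341.0

≈ 17340 RPM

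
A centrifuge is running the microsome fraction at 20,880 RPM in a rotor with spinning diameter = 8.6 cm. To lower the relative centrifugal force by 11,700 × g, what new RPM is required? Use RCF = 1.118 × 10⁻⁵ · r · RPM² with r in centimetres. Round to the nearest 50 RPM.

≈ 13900 RPM

r = 8.6 / 2 = 4.3 cm
Current RCF = 1.118 × 10⁻⁵ × 4.3 × (20880)² = 1.118 × 10⁻⁵ × 4.3 × 435,974,400 ≈ 20,959 × g
Target RCF = 20,959 − 11,700 = 9,259 × g
N² = 9,259 / (4.8074 × 10⁻⁵) = 192,598,910
N ≈ √192,598,910 ≈ 13,878.0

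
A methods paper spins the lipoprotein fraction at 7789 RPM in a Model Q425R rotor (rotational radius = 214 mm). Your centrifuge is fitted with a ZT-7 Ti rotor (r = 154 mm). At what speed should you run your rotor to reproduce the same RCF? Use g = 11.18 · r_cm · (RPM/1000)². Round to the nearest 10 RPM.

≈ 9180 RPM

Original rotor: r = 214 mm = 21.4 cm
RCF_original = 11.18 × 21.4 × (7.789)² = 11.18 × 21.4 × 60.668521 ≈ 14,515.1 × g
Your rotor: r = 154 mm = 15.4 cm
14,515.1 = 11.18 × 15.4 × (N/1000)²
(N/1000)² = 14,515.1 / 172.172 = 84.30581
N = 1000 × √84.30581 ≈ 9,181.8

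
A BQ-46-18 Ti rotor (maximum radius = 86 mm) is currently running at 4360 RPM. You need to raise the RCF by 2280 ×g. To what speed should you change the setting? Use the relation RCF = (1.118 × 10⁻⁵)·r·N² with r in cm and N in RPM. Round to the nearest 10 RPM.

r = 86 mm = 8.6 cm
Current RCF = 1.118 × 10⁻⁵ × 8.6 × (4360)² = 1.118 × 10⁻⁵ × 8.6 × 19,009,600 ≈ 1,827.7 × g
Target RCF = 1,827.7 + 2,280 = 4,107.7 × g
N² = 4,107.7 / (9.6148 × 10⁻⁵) = 42,722,678
N ≈ √42,722,678 ≈ 6,536.3

N₂ ≈ 6540 RPM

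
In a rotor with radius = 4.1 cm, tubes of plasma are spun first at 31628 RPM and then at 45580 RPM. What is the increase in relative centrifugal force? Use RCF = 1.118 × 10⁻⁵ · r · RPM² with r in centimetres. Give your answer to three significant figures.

RCF₁ = 1.118 × 10⁻⁵ × 4.1 × (31628)² = 1.118 × 10⁻⁵ × 4.1 × 1,000,330,384 ≈ 45,853.1 × g
RCF₂ = 1.118 × 10⁻⁵ × 4.1 × (45580)² = 1.118 × 10⁻⁵ × 4.1 × 2,077,536,400 ≈ 95,230.1 × g
Increase = 95,230.1 − 45,853.1 = 49,377

≈ 49400 ×g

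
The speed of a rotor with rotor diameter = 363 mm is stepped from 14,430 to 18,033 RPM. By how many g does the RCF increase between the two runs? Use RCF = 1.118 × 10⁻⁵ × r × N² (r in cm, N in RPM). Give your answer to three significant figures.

r = 363 mm / 2 = 181.5 mm = 18.15 cm
RCF₁ = 1.118 × 10⁻⁵ × 18.15 × (14430)² = 1.118 × 10⁻⁵ × 18.15 × 208,224,900 ≈ 42,252.4 × g
RCF₂ = 1.118 × 10⁻⁵ × 18.15 × (18033)² = 1.118 × 10⁻⁵ × 18.15 × 325,189,089 ≈ 65,986.4 × g
Increase = 65,986.4 − 42,252.4 = 23,734

≈ 23700 g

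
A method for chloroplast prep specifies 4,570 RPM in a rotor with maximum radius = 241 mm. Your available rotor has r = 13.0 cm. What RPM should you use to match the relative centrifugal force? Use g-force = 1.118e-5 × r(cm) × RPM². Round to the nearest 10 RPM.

Original rotor: r = 241 mm = 24.1 cm
RCF_original = 1.118 × 10⁻⁵ × 24.1 × (4570)² = 1.118 × 10⁻⁵ × 24.1 × 20,884,900 ≈ 5,627.2 × g
5,627.2 = 1.118 × 10⁻⁵ × 13 × N²
N² = 5,627.2 / (14.534 × 10⁻⁵) = 38,717,490
N ≈ √38,717,490 ≈ 6,222.3

6220 RPM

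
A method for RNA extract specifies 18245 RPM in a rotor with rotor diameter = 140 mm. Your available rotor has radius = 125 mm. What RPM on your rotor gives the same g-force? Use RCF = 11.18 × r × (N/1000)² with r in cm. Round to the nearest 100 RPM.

Original rotor: r = 140 mm / 2 = 70 mm = 7 cm
RCF_original = 11.18 × 7 × (18.245)² = 11.18 × 7 × 332.880025 ≈ 26,051.2 × g
Your rotor: r = 125 mm = 12.5 cm
26,051.2 = 11.18 × 12.5 × (N/1000)²
(N/1000)² = 26,051.2 / 139.75 = 186.4129
N = 1000 × √186.4129 ≈ 13,653.3

13700 RPM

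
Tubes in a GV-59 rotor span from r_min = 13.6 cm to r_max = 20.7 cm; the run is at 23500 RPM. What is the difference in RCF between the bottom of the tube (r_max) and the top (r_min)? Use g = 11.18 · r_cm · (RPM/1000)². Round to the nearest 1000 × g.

ΔRCF ≈ 44000 g

ΔRCF = 11.18 × (r_max − r_min) × (N/1000)² = 11.18 × 7.1 × 552.25 ≈ 43,836.5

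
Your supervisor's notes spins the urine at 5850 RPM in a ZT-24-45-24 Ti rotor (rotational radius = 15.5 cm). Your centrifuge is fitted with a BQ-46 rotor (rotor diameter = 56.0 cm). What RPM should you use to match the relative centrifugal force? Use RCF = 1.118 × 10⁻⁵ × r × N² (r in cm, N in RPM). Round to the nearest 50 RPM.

≈ 4350 RPM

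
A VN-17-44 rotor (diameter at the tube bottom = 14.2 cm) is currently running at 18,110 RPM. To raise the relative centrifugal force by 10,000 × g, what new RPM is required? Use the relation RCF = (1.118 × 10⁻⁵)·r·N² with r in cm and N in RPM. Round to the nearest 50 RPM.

r = 14.2 / 2 = 7.1 cm
Current RCF = 1.118 × 10⁻⁵ × 7.1 × (18110)² = 1.118 × 10⁻⁵ × 7.1 × 327,972,100 ≈ 26,033.8 × g
Target RCF = 26,033.8 + 10,000 = 36,033.8 × g
N² = 36,033.8 / (7.9378 × 10⁻⁵) = 453,951,977
N ≈ √453,951,977 ≈ 21,306.1

≈ 21300 RPM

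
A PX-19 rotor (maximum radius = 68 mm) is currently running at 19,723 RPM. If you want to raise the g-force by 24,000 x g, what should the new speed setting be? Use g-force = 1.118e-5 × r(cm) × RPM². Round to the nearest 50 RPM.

r = 68 mm = 6.8 cm
Current RCF = 1.118 × 10⁻⁵ × 6.8 × (19723)² = 1.118 × 10⁻⁵ × 6.8 × 388,996,729 ≈ 29,573.1 × g
Target RCF = 29,573.1 + 24,000 = 53,573.1 × g
N² = 53,573.1 / (7.6024 × 10⁻⁵) = 704,686,678
N ≈ √704,686,678 ≈ 26,545.9

≈ 26550 RPM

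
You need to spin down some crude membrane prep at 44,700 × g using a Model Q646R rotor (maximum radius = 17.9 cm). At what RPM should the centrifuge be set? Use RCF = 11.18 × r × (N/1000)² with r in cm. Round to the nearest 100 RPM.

14900 RPM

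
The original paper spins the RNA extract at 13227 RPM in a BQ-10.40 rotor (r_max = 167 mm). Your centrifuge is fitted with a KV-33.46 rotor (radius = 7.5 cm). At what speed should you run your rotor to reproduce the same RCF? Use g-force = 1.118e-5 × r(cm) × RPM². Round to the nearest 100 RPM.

≈ 19700 RPM

Original rotor: r = 167 mm = 16.7 cm
RCF = 1.118 × 10⁻⁵ × r × N²
RCF_original = 1.118 × 10⁻⁵ × 16.7 × (13227)² = 1.118 × 10⁻⁵ × 16.7 × 174,953,529 ≈ 32,664.9 × g
32,664.9 = 1.118 × 10⁻⁵ × 7.5 × N²
N² = 32,664.9 / (8.385 × 10⁻⁵) = 389,563,506
N ≈ √389,563,506 ≈ 19,737.4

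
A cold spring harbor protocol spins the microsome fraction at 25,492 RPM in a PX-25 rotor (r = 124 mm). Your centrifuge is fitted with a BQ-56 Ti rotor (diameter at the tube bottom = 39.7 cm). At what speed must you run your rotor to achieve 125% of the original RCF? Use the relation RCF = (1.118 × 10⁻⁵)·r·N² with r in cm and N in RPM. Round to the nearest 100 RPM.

22500 RPM

Original rotor: r = 124 mm = 12.4 cm
RCF = 1.118 × 10⁻⁵ × r × N²
RCF_original = 1.118 × 10⁻⁵ × 12.4 × (25492)² = 1.118 × 10⁻⁵ × 12.4 × 649,842,064 ≈ 90,088.9 × g
Target RCF = 1.25 × 90,088.9 ≈ 112,611.1 × g
Your rotor: r = 39.7 / 2 = 19.85 cm
112,611.1 = 1.118 × 10⁻⁵ × 19.85 × N²
N² = 112,611.1 / (22.1923 × 10⁻⁵) = 507,433,209
N ≈ √507,433,209 ≈ 22,526.3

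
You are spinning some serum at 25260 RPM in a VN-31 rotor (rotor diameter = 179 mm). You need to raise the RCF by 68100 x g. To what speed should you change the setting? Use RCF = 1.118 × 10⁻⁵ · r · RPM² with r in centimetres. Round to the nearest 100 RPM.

≈ 36300 RPM

r = 179 mm / 2 = 89.5 mm = 8.95 cm
Current RCF = 1.118 × 10⁻⁵ × 8.95 × (25260)² = 1.118 × 10⁻⁵ × 8.95 × 638,067,600 ≈ 63,845.7 × g
Target RCF = 63,845.7 + 68,100 = 131,945.7 × g
N² = 131,945.7 / (10.0061 × 10⁻⁵) = 1,318,652,622
N ≈ √1,318,652,622 ≈ 36,313.3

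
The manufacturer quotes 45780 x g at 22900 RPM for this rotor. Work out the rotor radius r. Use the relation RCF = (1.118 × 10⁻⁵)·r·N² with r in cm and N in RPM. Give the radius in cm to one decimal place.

r ≈ 7.8 cm

45780 = 1.118 × 10⁻⁵ × r × (22900)²
r = 45780 / (1.118 × 10⁻⁵ × 524,410,000) = 45780 / 5862.904 ≈ 7.808 cm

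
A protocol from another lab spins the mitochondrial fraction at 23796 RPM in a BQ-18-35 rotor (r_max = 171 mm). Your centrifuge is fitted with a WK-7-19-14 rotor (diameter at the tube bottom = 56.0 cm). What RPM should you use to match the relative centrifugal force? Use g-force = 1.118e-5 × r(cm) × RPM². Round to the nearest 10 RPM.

Original rotor: r = 171 mm = 17.1 cm
RCF_original = 1.118 × 10⁻⁵ × 17.1 × (23796)² = 1.118 × 10⁻⁵ × 17.1 × 566,249,616 ≈ 108,254.5 × g
Your rotor: r = 56.0 / 2 = 28 cm
108,254.5 = 1.118 × 10⁻⁵ × 28 × N²
N² = 108,254.5 / (31.304 × 10⁻⁵) = 345,816,829
N ≈ √345,816,829 ≈ 18,596.2

18600 RPM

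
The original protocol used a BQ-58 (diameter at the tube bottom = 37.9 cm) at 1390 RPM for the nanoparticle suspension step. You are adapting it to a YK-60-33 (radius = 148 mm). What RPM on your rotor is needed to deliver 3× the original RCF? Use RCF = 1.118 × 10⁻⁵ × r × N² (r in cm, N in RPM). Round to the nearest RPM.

Original rotor: r = 37.9 / 2 = 18.95 cm
RCF = 1.118 × 10⁻⁵ × r × N²
RCF_original = 1.118 × 10⁻⁵ × 18.95 × (1390)² = 1.118 × 10⁻⁵ × 18.95 × 1,932,100 ≈ 409.3 × g
Target RCF = 3 × 409.3 ≈ 1,227.9 × g
Your rotor: r = 148 mm = 14.8 cm
1,227.9 = 1.118 × 10⁻⁵ × 14.8 × N²
N² = 1,227.9 / (16.5464 × 10⁻⁵) = 7,420,950
N ≈ √7,420,950 ≈ 2,724.1

2724 RPM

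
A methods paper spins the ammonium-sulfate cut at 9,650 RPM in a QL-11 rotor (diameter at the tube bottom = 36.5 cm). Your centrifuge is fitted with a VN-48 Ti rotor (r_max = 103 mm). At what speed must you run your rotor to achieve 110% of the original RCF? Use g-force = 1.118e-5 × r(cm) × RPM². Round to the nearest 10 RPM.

Original rotor: r = 36.5 / 2 = 18.25 cm
RCF_original = 1.118 × 10⁻⁵ × 18.25 × (9650)² = 1.118 × 10⁻⁵ × 18.25 × 93,122,500 ≈ 19,000.2 × g
Target RCF = 1.1 × 19,000.2 ≈ 20,900.2 × g
Your rotor: r = 103 mm = 10.3 cm
20,900.2 = 1.118 × 10⁻⁵ × 10.3 × N²
N² = 20,900.2 / (11.5154 × 10⁻⁵) = 181,497,820
N ≈ √181,497,820 ≈ 13,472.1

≈ 13470 RPM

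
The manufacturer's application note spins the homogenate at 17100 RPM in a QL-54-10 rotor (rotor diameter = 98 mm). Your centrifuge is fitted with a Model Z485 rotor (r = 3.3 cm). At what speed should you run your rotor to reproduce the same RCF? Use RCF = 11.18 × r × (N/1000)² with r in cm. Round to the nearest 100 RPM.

≈ 20800 RPM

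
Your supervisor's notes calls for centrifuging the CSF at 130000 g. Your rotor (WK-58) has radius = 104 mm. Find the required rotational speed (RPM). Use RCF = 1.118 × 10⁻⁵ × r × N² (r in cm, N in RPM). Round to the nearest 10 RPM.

r = 104 mm = 10.4 cm
RCF = 1.118 × 10⁻⁵ × r × N²
130,000 = 1.118 × 10⁻⁵ × 10.4 × N²
N² = 130,000 / (11.6272 × 10⁻⁵) = 1,118,067,979
N ≈ √1,118,067,979 ≈ 33,437.5

N ≈ 33440 RPM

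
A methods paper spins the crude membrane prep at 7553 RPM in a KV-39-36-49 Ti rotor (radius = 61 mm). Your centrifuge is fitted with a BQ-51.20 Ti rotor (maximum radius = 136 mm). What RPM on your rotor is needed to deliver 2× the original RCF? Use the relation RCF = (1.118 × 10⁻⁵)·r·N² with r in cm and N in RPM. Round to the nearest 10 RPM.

7150 RPM

Original rotor: r = 61 mm = 6.1 cm
RCF_original = 1.118 × 10⁻⁵ × 6.1 × (7553)² = 1.118 × 10⁻⁵ × 6.1 × 57,047,809 ≈ 3,890.5 × g
Target RCF = 2 × 3,890.5 ≈ 7,781 × g
Your rotor: r = 136 mm = 13.6 cm
7,781 = 1.118 × 10⁻⁵ × 13.6 × N²
N² = 7,781 / (15.2048 × 10⁻⁵) = 51,174,629
N ≈ √51,174,629 ≈ 7,153.6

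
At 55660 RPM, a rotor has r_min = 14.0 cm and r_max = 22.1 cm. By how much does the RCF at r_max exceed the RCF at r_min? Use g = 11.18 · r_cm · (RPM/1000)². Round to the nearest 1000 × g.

ΔRCF ≈ 281000 g

RCF_max = 11.18 × 22.1 × (55.66)² = 11.18 × 22.1 × 3,098.0356 ≈ 765,456.4 × g
RCF_min = 11.18 × 14 × (55.66)² = 11.18 × 14 × 3,098.0356 ≈ 484,904.5 × g
ΔRCF = 765,456.4 − 484,904.5 = 280,551.9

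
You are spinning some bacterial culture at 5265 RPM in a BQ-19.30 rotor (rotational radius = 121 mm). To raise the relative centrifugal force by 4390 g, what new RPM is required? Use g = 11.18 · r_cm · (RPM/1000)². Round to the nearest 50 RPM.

N₂ ≈ 7750 RPM

r = 121 mm = 12.1 cm
Current RCF = 11.18 × 12.1 × (5.265)² = 11.18 × 12.1 × 27.720225 ≈ 3,749.9 × g
Target RCF = 3,749.9 + 4,390 = 8,139.9 × g
(N/1000)² = 8,139.9 / 135.278 = 60.17165
N = 1000 × √60.17165 ≈ 7,757.0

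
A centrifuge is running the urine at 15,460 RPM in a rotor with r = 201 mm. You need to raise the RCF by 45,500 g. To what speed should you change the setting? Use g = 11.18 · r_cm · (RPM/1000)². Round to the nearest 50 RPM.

N₂ ≈ 21000 RPM

r = 201 mm = 20.1 cm
Current RCF = 11.18 × 20.1 × (15.46)² = 11.18 × 20.1 × 239.0116 ≈ 53,710.2 × g
Target RCF = 53,710.2 + 45,500 = 99,210.2 × g
(N/1000)² = 99,210.2 / 224.718 = 441.4876
N = 1000 × √441.4876 ≈ 21,011.6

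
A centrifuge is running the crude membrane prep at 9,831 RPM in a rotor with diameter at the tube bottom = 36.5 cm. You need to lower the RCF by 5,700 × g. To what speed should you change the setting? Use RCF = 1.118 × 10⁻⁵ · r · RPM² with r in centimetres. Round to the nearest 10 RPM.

N₂ ≈ 8290 RPM

r = 36.5 / 2 = 18.25 cm
Current RCF = 1.118 × 10⁻⁵ × 18.25 × (9831)² = 1.118 × 10⁻⁵ × 18.25 × 96,648,561 ≈ 19,719.7 × g
Target RCF = 19,719.7 − 5,700 = 14,019.7 × g
N² = 14,019.7 / (20.4035 × 10⁻⁵) = 68,712,231
N ≈ √68,712,231 ≈ 8,289.3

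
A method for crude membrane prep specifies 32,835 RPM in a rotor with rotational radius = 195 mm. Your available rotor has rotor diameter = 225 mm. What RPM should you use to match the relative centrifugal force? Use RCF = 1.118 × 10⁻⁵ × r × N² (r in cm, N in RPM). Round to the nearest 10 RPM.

43230 RPM

Original rotor: r = 195 mm = 19.5 cm
RCF = 1.118 × 10⁻⁵ × r × N²
RCF_original = 1.118 × 10⁻⁵ × 19.5 × (32835)² = 1.118 × 10⁻⁵ × 19.5 × 1,078,137,225 ≈ 235,044.7 × g
Your rotor: r = 225 mm / 2 = 112.5 mm = 11.25 cm
235,044.7 = 1.118 × 10⁻⁵ × 11.25 × N²
N² = 235,044.7 / (12.5775 × 10⁻⁵) = 1,868,771,218
N ≈ √1,868,771,218 ≈ 43,229.3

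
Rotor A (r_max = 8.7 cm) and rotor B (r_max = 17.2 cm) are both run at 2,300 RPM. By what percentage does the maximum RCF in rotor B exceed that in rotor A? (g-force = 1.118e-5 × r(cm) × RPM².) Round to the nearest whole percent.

98%

At equal RPM, RCF scales linearly with r: ratio = 17.2 / 8.7 = 1.9770.
So rotor B delivers 97.7% more g-force.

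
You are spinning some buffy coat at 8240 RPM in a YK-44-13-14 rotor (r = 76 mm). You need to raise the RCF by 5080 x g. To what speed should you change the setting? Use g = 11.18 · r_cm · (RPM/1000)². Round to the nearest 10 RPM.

≈ 11300 RPM

r = 76 mm = 7.6 cm
Current RCF = 11.18 × 7.6 × (8.24)² = 11.18 × 7.6 × 67.8976 ≈ 5,769.1 × g
Target RCF = 5,769.1 + 5,080 = 10,849.1 × g
(N/1000)² = 10,849.1 / 84.968 = 127.6845
N = 1000 × √127.6845 ≈ 11,299.8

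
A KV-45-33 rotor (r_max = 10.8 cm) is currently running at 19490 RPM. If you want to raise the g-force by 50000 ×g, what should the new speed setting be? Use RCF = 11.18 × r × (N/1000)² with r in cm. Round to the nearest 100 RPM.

N₂ ≈ 28200 RPM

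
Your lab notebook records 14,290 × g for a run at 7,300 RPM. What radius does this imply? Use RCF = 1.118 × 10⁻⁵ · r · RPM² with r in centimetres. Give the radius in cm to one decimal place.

24.0 cm

RCF = 1.118 × 10⁻⁵ × r × N²
14290 = 1.118 × 10⁻⁵ × r × (7300)²
r = 14290 / (1.118 × 10⁻⁵ × 53,290,000) = 14290 / 595.7822 ≈ 23.985 cm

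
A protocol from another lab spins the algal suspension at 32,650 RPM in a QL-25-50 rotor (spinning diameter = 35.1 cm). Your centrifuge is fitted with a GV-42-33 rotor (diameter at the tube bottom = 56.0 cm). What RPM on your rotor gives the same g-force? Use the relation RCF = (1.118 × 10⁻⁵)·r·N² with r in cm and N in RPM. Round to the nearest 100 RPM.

≈ 25800 RPM

Original rotor: r = 35.1 / 2 = 17.55 cm
RCF_original = 1.118 × 10⁻⁵ × 17.55 × (32650)² = 1.118 × 10⁻⁵ × 17.55 × 1,066,022,500 ≈ 209,163.2 × g
Your rotor: r = 56.0 / 2 = 28 cm
209,163.2 = 1.118 × 10⁻⁵ × 28 × N²
N² = 209,163.2 / (31.304 × 10⁻⁵) = 668,167,646
N ≈ √668,167,646 ≈ 25,848.9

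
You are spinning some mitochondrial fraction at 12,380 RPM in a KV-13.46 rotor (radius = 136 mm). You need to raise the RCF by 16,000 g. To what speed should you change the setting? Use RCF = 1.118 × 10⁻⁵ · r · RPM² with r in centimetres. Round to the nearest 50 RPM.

16100 RPM

r = 136 mm = 13.6 cm
Current RCF = 1.118 × 10⁻⁵ × 13.6 × (12380)² = 1.118 × 10⁻⁵ × 13.6 × 153,264,400 ≈ 23,303.5 × g
Target RCF = 23,303.5 + 16,000 = 39,303.5 × g
N² = 39,303.5 / (15.2048 × 10⁻⁵) = 258,494,028
N ≈ √258,494,028 ≈ 16,077.7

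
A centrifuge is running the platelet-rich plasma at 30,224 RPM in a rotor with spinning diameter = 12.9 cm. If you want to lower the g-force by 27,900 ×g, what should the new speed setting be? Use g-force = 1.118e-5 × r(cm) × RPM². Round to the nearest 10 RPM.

22950 RPM

r = 12.9 / 2 = 6.45 cm
Current RCF = 1.118 × 10⁻⁵ × 6.45 × (30224)² = 1.118 × 10⁻⁵ × 6.45 × 913,490,176 ≈ 65,872.7 × g
Target RCF = 65,872.7 − 27,900 = 37,972.7 × g
N² = 37,972.7 / (7.2111 × 10⁻⁵) = 526,586,790
N ≈ √526,586,790 ≈ 22,947.5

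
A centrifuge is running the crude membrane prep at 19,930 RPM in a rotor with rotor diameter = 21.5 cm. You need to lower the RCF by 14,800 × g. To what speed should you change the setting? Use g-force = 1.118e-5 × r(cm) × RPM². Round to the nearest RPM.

r = 21.5 / 2 = 10.75 cm
Current RCF = 1.118 × 10⁻⁵ × 10.75 × (19930)² = 1.118 × 10⁻⁵ × 10.75 × 397,204,900 ≈ 47,738.1 × g
Target RCF = 47,738.1 − 14,800 = 32,938.1 × g
N² = 32,938.1 / (12.0185 × 10⁻⁵) = 274,061,655
N ≈ √274,061,655 ≈ 16,554.8

N₂ ≈ 16555 RPM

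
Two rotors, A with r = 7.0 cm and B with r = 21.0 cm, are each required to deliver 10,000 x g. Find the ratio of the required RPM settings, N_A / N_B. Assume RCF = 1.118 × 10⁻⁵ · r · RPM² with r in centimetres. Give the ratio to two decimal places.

At fixed RCF, N ∝ 1/√r, so N_A/N_B = √(r_B/r_A) = √(21.0/7.0) = √3.000000 = 1.7321.

1.73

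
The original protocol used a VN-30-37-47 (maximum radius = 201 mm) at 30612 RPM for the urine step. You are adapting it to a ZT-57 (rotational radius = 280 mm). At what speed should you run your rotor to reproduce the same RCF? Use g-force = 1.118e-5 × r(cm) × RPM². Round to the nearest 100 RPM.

Original rotor: r = 201 mm = 20.1 cm
RCF_original = 1.118 × 10⁻⁵ × 20.1 × (30612)² = 1.118 × 10⁻⁵ × 20.1 × 937,094,544 ≈ 210,582 × g
Your rotor: r = 280 mm = 28.0 cm
210,582 = 1.118 × 10⁻⁵ × 28 × N²
N² = 210,582 / (31.304 × 10⁻⁵) = 672,699,974
N ≈ √672,699,974 ≈ 25,936.5

≈ 25900 RPM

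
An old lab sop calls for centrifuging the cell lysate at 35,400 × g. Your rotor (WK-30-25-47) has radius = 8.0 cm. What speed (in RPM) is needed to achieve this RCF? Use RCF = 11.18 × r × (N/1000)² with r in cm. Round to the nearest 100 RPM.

N ≈ 19900 RPM

RCF = 11.18 × r × (N/1000)²
35,400 = 11.18 × 8 × (N/1000)²
(N/1000)² = 35,400 / 89.44 = 395.7961
N = 1000 × √395.7961 ≈ 19,894.6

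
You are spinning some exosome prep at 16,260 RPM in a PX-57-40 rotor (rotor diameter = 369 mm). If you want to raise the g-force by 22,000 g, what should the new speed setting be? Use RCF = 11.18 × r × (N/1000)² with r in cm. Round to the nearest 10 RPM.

19260 RPM

r = 369 mm / 2 = 184.5 mm = 18.45 cm
Current RCF = 11.18 × 18.45 × (16.26)² = 11.18 × 18.45 × 264.3876 ≈ 54,535.5 × g
Target RCF = 54,535.5 + 22,000 = 76,535.5 × g
(N/1000)² = 76,535.5 / 206.271 = 371.0434
N = 1000 × √371.0434 ≈ 19,262.5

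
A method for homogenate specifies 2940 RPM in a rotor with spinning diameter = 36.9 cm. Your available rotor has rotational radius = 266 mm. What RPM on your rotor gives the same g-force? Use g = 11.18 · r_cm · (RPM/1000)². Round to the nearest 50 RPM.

≈ 2450 RPM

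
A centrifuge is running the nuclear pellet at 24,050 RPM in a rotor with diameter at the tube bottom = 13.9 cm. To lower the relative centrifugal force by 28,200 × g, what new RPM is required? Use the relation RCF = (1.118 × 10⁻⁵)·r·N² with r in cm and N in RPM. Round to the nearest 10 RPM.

N₂ ≈ 14680 RPM

r = 13.9 / 2 = 6.95 cm
Current RCF = 1.118 × 10⁻⁵ × 6.95 × (24050)² = 1.118 × 10⁻⁵ × 6.95 × 578,402,500 ≈ 44,942.5 × g
Target RCF = 44,942.5 − 28,200 = 16,742.5 × g
N² = 16,742.5 / (7.7701 × 10⁻⁵) = 215,473,417
N ≈ √215,473,417 ≈ 14,679.0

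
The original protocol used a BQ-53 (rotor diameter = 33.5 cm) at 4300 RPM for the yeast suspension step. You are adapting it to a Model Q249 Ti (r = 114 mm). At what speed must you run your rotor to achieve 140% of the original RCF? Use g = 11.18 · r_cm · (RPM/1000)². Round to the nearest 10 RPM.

6170 RPM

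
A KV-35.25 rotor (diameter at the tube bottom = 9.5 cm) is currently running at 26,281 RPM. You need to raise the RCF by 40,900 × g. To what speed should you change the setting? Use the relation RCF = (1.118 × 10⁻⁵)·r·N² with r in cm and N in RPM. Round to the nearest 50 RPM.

38200 RPM

r = 9.5 / 2 = 4.75 cm
Current RCF = 1.118 × 10⁻⁵ × 4.75 × (26281)² = 1.118 × 10⁻⁵ × 4.75 × 690,690,961 ≈ 36,679.1 × g
Target RCF = 36,679.1 + 40,900 = 77,579.1 × g
N² = 77,579.1 / (5.3105 × 10⁻⁵) = 1,460,862,442
N ≈ √1,460,862,442 ≈ 38,221.2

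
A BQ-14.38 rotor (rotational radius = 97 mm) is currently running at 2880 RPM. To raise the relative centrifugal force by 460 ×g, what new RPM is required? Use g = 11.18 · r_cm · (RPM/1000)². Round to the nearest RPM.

r = 97 mm = 9.7 cm
Current RCF = 11.18 × 9.7 × (2.88)² = 11.18 × 9.7 × 8.2944 ≈ 899.5 × g
Target RCF = 899.5 + 460 = 1,359.5 × g
(N/1000)² = 1,359.5 / 108.446 = 12.53619
N = 1000 × √12.53619 ≈ 3,540.6

≈ 3541 RPM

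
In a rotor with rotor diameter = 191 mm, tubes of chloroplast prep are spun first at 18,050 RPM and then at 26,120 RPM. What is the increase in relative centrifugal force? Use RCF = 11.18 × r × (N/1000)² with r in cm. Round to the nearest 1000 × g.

≈ 38000 x g

r = 191 mm / 2 = 95.5 mm = 9.55 cm
RCF₁ = 11.18 × 9.55 × (18.05)² = 11.18 × 9.55 × 325.8025 ≈ 34,785.6 × g
RCF₂ = 11.18 × 9.55 × (26.12)² = 11.18 × 9.55 × 682.2544 ≈ 72,843.6 × g
Increase = 72,843.6 − 34,785.6 = 38,058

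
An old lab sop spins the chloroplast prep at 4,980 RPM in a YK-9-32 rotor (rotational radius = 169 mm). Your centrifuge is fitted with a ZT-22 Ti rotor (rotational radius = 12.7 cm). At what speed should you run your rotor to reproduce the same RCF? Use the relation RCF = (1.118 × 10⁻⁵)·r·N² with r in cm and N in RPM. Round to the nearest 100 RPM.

5700 RPM

Original rotor: r = 169 mm = 16.9 cm
RCF_original = 1.118 × 10⁻⁵ × 16.9 × (4980)² = 1.118 × 10⁻⁵ × 16.9 × 24,800,400 ≈ 4,685.8 × g
4,685.8 = 1.118 × 10⁻⁵ × 12.7 × N²
N² = 4,685.8 / (14.1986 × 10⁻⁵) = 33,001,845
N ≈ √33,001,845 ≈ 5,744.7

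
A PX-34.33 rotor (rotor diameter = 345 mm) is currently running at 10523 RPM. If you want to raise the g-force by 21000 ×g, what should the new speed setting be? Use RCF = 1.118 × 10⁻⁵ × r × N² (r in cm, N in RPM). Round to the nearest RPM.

≈ 14820 RPM

r = 345 mm / 2 = 172.5 mm = 17.25 cm
Current RCF = 1.118 × 10⁻⁵ × 17.25 × (10523)² = 1.118 × 10⁻⁵ × 17.25 × 110,733,529 ≈ 21,355.5 × g
Target RCF = 21,355.5 + 21,000 = 42,355.5 × g
N² = 42,355.5 / (19.2855 × 10⁻⁵) = 219,623,551
N ≈ √219,623,551 ≈ 14,819.7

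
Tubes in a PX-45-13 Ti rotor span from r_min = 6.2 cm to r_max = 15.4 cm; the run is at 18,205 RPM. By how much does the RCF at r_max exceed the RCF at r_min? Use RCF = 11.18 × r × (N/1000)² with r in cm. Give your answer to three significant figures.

ΔRCF = 11.18 × (r_max − r_min) × (N/1000)² = 11.18 × 9.2 × 331.422025 ≈ 34,088.7

≈ 34100 g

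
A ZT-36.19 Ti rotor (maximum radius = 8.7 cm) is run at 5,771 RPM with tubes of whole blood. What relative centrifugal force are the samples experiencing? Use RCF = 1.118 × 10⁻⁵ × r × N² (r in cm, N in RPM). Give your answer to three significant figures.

RCF = 1.118 × 10⁻⁵ × r × N²
RCF = 1.118 × 10⁻⁵ × 8.7 × (5771)² = 1.118 × 10⁻⁵ × 8.7 × 33,304,441 ≈ 3,239.4 × g

≈ 3240 × g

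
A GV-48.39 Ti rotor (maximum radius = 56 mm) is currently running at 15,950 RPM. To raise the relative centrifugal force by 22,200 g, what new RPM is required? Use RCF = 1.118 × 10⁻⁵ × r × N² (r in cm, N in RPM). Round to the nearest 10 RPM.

≈ 24680 RPM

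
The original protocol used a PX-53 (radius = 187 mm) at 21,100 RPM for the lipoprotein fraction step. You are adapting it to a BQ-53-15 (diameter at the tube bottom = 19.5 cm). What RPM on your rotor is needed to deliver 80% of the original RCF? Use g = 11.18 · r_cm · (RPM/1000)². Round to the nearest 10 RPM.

≈ 26140 RPM

Original rotor: r = 187 mm = 18.7 cm
RCF = 11.18 × r × (N/1000)²
RCF_original = 11.18 × 18.7 × (21.1)² = 11.18 × 18.7 × 445.21 ≈ 93,078.3 × g
Target RCF = 0.8 × 93,078.3 ≈ 74,462.6 × g
Your rotor: r = 19.5 / 2 = 9.75 cm
74,462.6 = 11.18 × 9.75 × (N/1000)²
(N/1000)² = 74,462.6 / 109.005 = 683.1118
N = 1000 × √683.1118 ≈ 26,136.4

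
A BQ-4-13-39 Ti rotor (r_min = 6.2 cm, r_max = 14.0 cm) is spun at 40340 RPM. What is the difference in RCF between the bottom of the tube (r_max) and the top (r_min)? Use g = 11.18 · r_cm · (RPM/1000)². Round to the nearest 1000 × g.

RCF_max = 11.18 × 14 × (40.34)² = 11.18 × 14 × 1,627.3156 ≈ 254,707.4 × g
RCF_min = 11.18 × 6.2 × (40.34)² = 11.18 × 6.2 × 1,627.3156 ≈ 112,799 × g
ΔRCF = 254,707.4 − 112,799 = 141,908.4

142000 × g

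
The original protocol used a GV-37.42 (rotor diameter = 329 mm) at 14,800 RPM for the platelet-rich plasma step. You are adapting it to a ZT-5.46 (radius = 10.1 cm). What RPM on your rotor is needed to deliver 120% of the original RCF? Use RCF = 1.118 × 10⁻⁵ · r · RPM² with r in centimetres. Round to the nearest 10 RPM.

20690 RPM

Original rotor: r = 329 mm / 2 = 164.5 mm = 16.45 cm
RCF_original = 1.118 × 10⁻⁵ × 16.45 × (14800)² = 1.118 × 10⁻⁵ × 16.45 × 219,040,000 ≈ 40,283.9 × g
Target RCF = 1.2 × 40,283.9 ≈ 48,340.7 × g
48,340.7 = 1.118 × 10⁻⁵ × 10.1 × N²
N² = 48,340.7 / (11.2918 × 10⁻⁵) = 428,104,465
N ≈ √428,104,465 ≈ 20,690.7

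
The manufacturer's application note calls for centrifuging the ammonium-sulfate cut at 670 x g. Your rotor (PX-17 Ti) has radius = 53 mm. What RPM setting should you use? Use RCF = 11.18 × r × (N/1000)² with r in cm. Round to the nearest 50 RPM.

3350 RPM

r = 53 mm = 5.3 cm
RCF = 11.18 × r × (N/1000)²
670 = 11.18 × 5.3 × (N/1000)²
(N/1000)² = 670 / 59.254 = 11.30725
N = 1000 × √11.30725 ≈ 3,362.6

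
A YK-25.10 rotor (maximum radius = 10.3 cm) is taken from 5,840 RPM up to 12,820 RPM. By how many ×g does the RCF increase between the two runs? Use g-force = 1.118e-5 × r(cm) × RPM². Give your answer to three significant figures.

15000 ×g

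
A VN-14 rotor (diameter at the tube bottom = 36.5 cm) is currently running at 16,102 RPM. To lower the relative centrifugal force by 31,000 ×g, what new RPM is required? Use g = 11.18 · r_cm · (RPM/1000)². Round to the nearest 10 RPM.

≈ 10360 RPM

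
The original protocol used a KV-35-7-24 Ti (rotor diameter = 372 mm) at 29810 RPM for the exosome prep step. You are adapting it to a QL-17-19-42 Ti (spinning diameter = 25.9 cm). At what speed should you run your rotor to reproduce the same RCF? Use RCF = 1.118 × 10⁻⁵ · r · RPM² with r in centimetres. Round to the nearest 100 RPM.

≈ 35700 RPM

Original rotor: r = 372 mm / 2 = 186 mm = 18.6 cm
RCF = 1.118 × 10⁻⁵ × r × N²
RCF_original = 1.118 × 10⁻⁵ × 18.6 × (29810)² = 1.118 × 10⁻⁵ × 18.6 × 888,636,100 ≈ 184,790.1 × g
Your rotor: r = 25.9 / 2 = 12.95 cm
184,790.1 = 1.118 × 10⁻⁵ × 12.95 × N²
N² = 184,790.1 / (14.4781 × 10⁻⁵) = 1,276,342,200
N ≈ √1,276,342,200 ≈ 35,725.9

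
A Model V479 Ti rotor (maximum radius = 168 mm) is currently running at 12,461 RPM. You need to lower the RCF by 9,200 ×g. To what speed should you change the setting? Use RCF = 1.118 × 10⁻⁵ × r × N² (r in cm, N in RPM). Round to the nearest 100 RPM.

r = 168 mm = 16.8 cm
Current RCF = 1.118 × 10⁻⁵ × 16.8 × (12461)² = 1.118 × 10⁻⁵ × 16.8 × 155,276,521 ≈ 29,164.7 × g
Target RCF = 29,164.7 − 9,200 = 19,964.7 × g
N² = 19,964.7 / (18.7824 × 10⁻⁵) = 106,294,723
N ≈ √106,294,723 ≈ 10,309.9

≈ 10300 RPM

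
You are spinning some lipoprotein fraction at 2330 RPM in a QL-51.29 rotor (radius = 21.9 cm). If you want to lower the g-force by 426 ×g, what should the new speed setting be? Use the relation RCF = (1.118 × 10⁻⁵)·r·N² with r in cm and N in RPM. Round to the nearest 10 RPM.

N₂ ≈ 1920 RPM

Current RCF = 1.118 × 10⁻⁵ × 21.9 × (2330)² = 1.118 × 10⁻⁵ × 21.9 × 5,428,900 ≈ 1,329.2 × g
Target RCF = 1,329.2 − 426 = 903.2 × g
N² = 903.2 / (24.4842 × 10⁻⁵) = 3,688,910
N ≈ √3,688,910 ≈ 1,920.7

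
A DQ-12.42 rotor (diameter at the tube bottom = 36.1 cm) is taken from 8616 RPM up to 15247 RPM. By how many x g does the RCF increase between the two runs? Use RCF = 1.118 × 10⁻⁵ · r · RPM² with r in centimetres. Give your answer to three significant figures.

31900 x g

r = 36.1 / 2 = 18.05 cm
RCF₁ = 1.118 × 10⁻⁵ × 18.05 × (8616)² = 1.118 × 10⁻⁵ × 18.05 × 74,235,456 ≈ 14,980.6 × g
RCF₂ = 1.118 × 10⁻⁵ × 18.05 × (15247)² = 1.118 × 10⁻⁵ × 18.05 × 232,471,009 ≈ 46,912.4 × g
Increase = 46,912.4 − 14,980.6 = 31,931.8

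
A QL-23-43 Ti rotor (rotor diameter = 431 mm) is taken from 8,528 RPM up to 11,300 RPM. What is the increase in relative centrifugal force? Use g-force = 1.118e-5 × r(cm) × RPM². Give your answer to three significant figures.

13200 x g

r = 431 mm / 2 = 215.5 mm = 21.55 cm
RCF₁ = 1.118 × 10⁻⁵ × 21.55 × (8528)² = 1.118 × 10⁻⁵ × 21.55 × 72,726,784 ≈ 17,522 × g
RCF₂ = 1.118 × 10⁻⁵ × 21.55 × (11300)² = 1.118 × 10⁻⁵ × 21.55 × 127,690,000 ≈ 30,764.2 × g
Increase = 30,764.2 − 17,522 = 13,242.2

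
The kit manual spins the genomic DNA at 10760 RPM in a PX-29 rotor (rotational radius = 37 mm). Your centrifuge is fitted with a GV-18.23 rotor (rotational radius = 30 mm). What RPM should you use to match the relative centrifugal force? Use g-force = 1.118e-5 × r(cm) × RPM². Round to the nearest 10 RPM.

11950 RPM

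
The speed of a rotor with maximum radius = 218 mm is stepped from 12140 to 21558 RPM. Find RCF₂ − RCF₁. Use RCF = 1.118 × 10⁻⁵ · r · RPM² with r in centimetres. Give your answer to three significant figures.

r = 218 mm = 21.8 cm
RCF₁ = 1.118 × 10⁻⁵ × 21.8 × (12140)² = 1.118 × 10⁻⁵ × 21.8 × 147,379,600 ≈ 35,919.9 × g
RCF₂ = 1.118 × 10⁻⁵ × 21.8 × (21558)² = 1.118 × 10⁻⁵ × 21.8 × 464,747,364 ≈ 113,270.1 × g
Increase = 113,270.1 − 35,919.9 = 77,350.2

77400 ×g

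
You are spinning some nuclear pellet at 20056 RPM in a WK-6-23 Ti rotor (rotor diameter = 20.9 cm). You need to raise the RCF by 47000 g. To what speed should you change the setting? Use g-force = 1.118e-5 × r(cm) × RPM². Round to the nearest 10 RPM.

≈ 28360 RPM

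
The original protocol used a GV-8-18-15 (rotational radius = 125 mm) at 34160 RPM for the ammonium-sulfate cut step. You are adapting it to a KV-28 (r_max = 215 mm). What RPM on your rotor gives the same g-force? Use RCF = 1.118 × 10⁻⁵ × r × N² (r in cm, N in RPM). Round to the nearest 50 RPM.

≈ 26050 RPM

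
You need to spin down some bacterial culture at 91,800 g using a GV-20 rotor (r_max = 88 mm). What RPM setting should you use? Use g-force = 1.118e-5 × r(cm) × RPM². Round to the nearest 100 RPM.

r = 88 mm = 8.8 cm
RCF = 1.118 × 10⁻⁵ × r × N²
91,800 = 1.118 × 10⁻⁵ × 8.8 × N²
N² = 91,800 / (9.8384 × 10⁻⁵) = 933,078,549
N ≈ √933,078,549 ≈ 30,546.3

N ≈ 30500 RPM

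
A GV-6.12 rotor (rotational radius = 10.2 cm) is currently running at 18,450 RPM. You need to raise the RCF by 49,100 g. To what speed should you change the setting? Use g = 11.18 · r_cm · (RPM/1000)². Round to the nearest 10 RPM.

≈ 27770 RPM

Current RCF = 11.18 × 10.2 × (18.45)² = 11.18 × 10.2 × 340.4025 ≈ 38,818.1 × g
Target RCF = 38,818.1 + 49,100 = 87,918.1 × g
(N/1000)² = 87,918.1 / 114.036 = 770.9679
N = 1000 × √770.9679 ≈ 27,766.3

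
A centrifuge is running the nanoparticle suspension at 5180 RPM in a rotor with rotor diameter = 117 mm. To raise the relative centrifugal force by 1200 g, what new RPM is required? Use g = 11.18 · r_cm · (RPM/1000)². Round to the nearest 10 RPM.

≈ 6720 RPM

r = 117 mm / 2 = 58.5 mm = 5.85 cm
Current RCF = 11.18 × 5.85 × (5.18)² = 11.18 × 5.85 × 26.8324 ≈ 1,754.9 × g
Target RCF = 1,754.9 + 1,200 = 2,954.9 × g
(N/1000)² = 2,954.9 / 65.403 = 45.17988
N = 1000 × √45.17988 ≈ 6,721.6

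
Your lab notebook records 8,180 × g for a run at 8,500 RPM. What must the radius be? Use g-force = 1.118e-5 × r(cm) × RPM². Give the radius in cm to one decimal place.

8180 = 1.118 × 10⁻⁵ × r × (8500)²
r = 8180 / (1.118 × 10⁻⁵ × 72,250,000) = 8180 / 807.755 ≈ 10.127 cm

≈ 10.1 cm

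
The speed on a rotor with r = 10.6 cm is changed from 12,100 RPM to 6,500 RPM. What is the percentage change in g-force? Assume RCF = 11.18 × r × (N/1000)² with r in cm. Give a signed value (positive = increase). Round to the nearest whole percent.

-71%

RCF ∝ N², so the ratio is (6500/12100)² = (0.537190)² = 0.2886.
Change = 0.2886 − 1 = -0.7114 → -71.1%.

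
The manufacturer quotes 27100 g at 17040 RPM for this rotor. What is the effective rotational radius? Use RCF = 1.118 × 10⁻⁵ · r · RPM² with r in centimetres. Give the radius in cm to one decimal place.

≈ 8.3 cm

27100 = 1.118 × 10⁻⁵ × r × (17040)²
r = 27100 / (1.118 × 10⁻⁵ × 290,361,600) = 27100 / 3246.243 ≈ 8.348 cm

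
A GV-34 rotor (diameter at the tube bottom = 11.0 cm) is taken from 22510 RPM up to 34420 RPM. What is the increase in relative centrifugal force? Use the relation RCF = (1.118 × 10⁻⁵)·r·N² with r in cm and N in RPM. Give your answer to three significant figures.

≈ 41700 g

r = 11.0 / 2 = 5.5 cm
RCF₁ = 1.118 × 10⁻⁵ × 5.5 × (22510)² = 1.118 × 10⁻⁵ × 5.5 × 506,700,100 ≈ 31,157 × g
RCF₂ = 1.118 × 10⁻⁵ × 5.5 × (34420)² = 1.118 × 10⁻⁵ × 5.5 × 1,184,736,400 ≈ 72,849.4 × g
Increase = 72,849.4 − 31,157 = 41,692.4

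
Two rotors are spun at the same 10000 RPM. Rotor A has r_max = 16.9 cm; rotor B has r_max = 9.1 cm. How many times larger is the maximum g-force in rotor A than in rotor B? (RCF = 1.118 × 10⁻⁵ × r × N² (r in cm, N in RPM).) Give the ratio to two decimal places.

1.86

At fixed N, RCF ∝ r, so RCF_A/RCF_B = r_A/r_B = 16.9 / 9.1 = 1.8571.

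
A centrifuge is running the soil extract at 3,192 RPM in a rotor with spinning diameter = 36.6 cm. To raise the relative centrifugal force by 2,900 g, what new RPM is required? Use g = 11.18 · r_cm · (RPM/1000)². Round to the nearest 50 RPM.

N₂ ≈ 4950 RPM

r = 36.6 / 2 = 18.3 cm
Current RCF = 11.18 × 18.3 × (3.192)² = 11.18 × 18.3 × 10.188864 ≈ 2,084.6 × g
Target RCF = 2,084.6 + 2,900 = 4,984.6 × g
(N/1000)² = 4,984.6 / 204.594 = 24.36337
N = 1000 × √24.36337 ≈ 4,935.9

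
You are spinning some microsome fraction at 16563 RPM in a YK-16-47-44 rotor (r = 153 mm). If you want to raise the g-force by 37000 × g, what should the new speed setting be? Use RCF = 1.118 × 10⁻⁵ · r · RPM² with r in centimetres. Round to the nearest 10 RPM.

r = 153 mm = 15.3 cm
Current RCF = 1.118 × 10⁻⁵ × 15.3 × (16563)² = 1.118 × 10⁻⁵ × 15.3 × 274,332,969 ≈ 46,925.8 × g
Target RCF = 46,925.8 + 37,000 = 83,925.8 × g
N² = 83,925.8 / (17.1054 × 10⁻⁵) = 490,639,213
N ≈ √490,639,213 ≈ 22,150.4

22150 RPM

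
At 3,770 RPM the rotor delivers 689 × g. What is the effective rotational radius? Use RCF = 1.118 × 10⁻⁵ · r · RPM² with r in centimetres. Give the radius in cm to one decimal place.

4.3 cm

689 = 1.118 × 10⁻⁵ × r × (3770)²
r = 689 / (1.118 × 10⁻⁵ × 14,212,900) = 689 / 158.9002 ≈ 4.336 cm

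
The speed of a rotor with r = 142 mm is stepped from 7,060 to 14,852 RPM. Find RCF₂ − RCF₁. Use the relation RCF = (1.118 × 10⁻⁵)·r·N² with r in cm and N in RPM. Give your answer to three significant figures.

r = 142 mm = 14.2 cm
RCF₁ = 1.118 × 10⁻⁵ × 14.2 × (7060)² = 1.118 × 10⁻⁵ × 14.2 × 49,843,600 ≈ 7,913 × g
RCF₂ = 1.118 × 10⁻⁵ × 14.2 × (14852)² = 1.118 × 10⁻⁵ × 14.2 × 220,581,904 ≈ 35,018.7 × g
Increase = 35,018.7 − 7,913 = 27,105.7

≈ 27100 x g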